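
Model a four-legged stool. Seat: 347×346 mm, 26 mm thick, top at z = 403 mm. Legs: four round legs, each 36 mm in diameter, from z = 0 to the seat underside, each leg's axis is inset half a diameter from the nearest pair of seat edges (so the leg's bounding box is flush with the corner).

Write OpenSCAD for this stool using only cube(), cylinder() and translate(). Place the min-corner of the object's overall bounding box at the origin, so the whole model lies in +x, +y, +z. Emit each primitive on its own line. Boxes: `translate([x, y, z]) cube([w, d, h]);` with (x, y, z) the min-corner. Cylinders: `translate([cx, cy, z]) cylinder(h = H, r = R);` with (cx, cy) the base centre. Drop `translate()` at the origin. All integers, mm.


translate([0, 0, 377]) cube([347, 346, 26]);
translate([18, 18, 0]) cylinder(h = 377, r = 18);
translate([329, 18, 0]) cylinder(h = 377, r = 18);
translate([18, 328, 0]) cylinder(h = 377, r = 18);
translate([329, 328, 0]) cylinder(h = 377, r = 18);


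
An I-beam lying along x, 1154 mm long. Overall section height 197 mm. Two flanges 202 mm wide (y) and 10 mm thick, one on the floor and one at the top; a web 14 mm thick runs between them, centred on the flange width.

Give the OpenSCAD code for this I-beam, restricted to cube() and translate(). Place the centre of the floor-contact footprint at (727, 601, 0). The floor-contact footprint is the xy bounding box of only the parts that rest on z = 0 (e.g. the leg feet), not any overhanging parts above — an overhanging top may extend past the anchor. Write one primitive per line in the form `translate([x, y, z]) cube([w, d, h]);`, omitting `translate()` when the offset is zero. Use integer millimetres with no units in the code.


translate([150, 500, 0]) cube([1154, 202, 10]);
translate([150, 594, 10]) cube([1154, 14, 177]);
translate([150, 500, 187]) cube([1154, 202, 10]);


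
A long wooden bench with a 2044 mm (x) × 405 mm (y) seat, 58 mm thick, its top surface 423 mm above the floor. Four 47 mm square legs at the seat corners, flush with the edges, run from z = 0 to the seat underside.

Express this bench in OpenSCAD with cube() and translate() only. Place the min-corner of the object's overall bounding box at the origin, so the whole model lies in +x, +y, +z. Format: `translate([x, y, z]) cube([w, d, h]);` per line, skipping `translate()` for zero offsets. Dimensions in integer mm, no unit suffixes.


// leg_h = 423 − 58 = 365
translate([0, 0, 365]) cube([2044, 405, 58]);
cube([47, 47, 365]);
translate([0, 358, 0]) cube([47, 47, 365]);
translate([1997, 0, 0]) cube([47, 47, 365]);
translate([1997, 358, 0]) cube([47, 47, 365]);


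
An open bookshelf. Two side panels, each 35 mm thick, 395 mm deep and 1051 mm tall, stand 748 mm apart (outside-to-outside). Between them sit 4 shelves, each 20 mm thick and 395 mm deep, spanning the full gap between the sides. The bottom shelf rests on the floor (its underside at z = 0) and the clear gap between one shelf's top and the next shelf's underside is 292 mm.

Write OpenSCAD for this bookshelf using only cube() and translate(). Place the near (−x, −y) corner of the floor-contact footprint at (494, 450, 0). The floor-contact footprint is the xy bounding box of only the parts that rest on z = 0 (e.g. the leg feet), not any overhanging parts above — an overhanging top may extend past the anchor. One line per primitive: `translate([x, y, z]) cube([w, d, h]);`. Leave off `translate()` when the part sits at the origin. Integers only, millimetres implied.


translate([494, 450, 0]) cube([35, 395, 1051]);
translate([1207, 450, 0]) cube([35, 395, 1051]);
translate([529, 450, 0]) cube([678, 395, 20]);
translate([529, 450, 312]) cube([678, 395, 20]);
translate([529, 450, 624]) cube([678, 395, 20]);
translate([529, 450, 936]) cube([678, 395, 20]);


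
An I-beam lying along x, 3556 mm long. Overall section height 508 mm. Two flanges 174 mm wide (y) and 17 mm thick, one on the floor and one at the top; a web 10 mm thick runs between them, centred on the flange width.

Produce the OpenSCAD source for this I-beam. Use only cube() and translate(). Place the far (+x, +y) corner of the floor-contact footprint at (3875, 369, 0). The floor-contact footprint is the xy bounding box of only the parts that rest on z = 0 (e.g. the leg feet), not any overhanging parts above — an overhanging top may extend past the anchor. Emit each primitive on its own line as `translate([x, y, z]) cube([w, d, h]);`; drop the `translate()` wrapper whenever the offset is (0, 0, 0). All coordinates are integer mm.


translate([319, 195, 0]) cube([3556, 174, 17]);
translate([319, 277, 17]) cube([3556, 10, 474]);
translate([319, 195, 491]) cube([3556, 174, 17]);


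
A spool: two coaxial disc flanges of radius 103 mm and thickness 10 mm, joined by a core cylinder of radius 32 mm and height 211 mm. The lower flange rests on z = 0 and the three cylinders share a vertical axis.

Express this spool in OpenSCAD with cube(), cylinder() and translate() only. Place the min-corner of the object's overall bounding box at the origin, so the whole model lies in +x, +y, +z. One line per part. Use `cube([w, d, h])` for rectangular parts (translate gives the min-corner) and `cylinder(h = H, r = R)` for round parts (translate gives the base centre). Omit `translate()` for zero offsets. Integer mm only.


translate([103, 103, 0]) cylinder(h = 10, r = 103);
translate([103, 103, 10]) cylinder(h = 211, r = 32);
translate([103, 103, 221]) cylinder(h = 10, r = 103);


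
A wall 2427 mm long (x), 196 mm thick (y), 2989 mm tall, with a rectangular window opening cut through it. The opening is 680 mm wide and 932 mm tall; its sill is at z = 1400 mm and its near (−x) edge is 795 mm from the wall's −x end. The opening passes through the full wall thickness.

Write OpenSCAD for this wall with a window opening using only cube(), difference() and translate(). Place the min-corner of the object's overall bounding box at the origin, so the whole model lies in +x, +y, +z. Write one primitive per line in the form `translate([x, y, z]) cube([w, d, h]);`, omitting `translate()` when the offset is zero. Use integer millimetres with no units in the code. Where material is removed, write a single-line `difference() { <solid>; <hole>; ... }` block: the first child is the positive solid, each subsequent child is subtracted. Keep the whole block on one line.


difference() { cube([2427, 196, 2989]); translate([795, 0, 1400]) cube([680, 196, 932]); }


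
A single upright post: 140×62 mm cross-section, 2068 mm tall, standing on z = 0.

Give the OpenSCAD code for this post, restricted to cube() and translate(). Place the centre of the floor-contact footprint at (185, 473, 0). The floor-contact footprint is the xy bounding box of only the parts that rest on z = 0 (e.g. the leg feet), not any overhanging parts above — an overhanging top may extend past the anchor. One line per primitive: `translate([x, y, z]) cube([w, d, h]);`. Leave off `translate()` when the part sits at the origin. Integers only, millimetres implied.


translate([115, 442, 0]) cube([140, 62, 2068]);


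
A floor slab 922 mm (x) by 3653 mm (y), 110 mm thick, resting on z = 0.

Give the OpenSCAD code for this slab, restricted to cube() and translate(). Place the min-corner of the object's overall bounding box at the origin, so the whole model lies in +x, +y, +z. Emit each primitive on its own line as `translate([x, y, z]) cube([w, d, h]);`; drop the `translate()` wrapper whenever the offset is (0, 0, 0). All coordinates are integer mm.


cube([922, 3653, 110]);


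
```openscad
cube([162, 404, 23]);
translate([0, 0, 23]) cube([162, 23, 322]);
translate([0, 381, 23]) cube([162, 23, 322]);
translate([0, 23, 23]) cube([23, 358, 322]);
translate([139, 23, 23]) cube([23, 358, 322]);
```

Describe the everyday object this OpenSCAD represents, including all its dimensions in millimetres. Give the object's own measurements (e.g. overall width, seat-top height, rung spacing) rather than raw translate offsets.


An open-topped rectangular box: outside dimensions 162×404×345 mm, with a uniform wall and base thickness of 23 mm. The base is a full 162×404 slab on the floor; four walls sit on top of the base. The front and back walls (the −y and +y sides) span the full width; the two side walls fit between them.


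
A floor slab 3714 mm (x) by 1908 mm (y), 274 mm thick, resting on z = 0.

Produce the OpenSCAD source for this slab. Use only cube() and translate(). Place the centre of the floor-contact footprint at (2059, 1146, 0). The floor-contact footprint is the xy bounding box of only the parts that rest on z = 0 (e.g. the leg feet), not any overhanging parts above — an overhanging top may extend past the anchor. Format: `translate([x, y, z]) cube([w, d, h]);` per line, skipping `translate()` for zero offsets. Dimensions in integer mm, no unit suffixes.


translate([202, 192, 0]) cube([3714, 1908, 274]);


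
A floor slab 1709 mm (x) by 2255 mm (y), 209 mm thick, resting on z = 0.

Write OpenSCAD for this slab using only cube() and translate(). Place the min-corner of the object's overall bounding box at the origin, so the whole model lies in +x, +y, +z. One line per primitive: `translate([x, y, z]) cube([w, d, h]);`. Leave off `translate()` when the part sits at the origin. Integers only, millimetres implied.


cube([1709, 2255, 209]);


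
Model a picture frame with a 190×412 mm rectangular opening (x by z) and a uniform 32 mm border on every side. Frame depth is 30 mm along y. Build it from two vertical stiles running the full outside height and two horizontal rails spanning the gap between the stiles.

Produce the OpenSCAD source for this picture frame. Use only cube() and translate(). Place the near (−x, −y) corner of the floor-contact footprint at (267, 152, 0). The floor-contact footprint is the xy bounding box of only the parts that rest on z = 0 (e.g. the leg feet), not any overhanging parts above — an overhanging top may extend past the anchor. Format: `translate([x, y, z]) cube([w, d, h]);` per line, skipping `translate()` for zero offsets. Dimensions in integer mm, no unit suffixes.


translate([267, 152, 0]) cube([32, 30, 476]);
translate([489, 152, 0]) cube([32, 30, 476]);
translate([299, 152, 0]) cube([190, 30, 32]);
translate([299, 152, 444]) cube([190, 30, 32]);


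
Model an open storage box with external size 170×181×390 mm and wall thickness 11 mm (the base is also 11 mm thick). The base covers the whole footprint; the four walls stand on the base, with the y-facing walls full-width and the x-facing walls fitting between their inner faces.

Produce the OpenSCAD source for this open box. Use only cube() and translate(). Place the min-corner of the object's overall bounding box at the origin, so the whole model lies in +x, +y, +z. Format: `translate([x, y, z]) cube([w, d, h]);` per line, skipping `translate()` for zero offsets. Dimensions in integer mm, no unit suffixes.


cube([170, 181, 11]);
translate([0, 0, 11]) cube([170, 11, 379]);
translate([0, 170, 11]) cube([170, 11, 379]);
translate([0, 11, 11]) cube([11, 159, 379]);
translate([159, 11, 11]) cube([11, 159, 379]);


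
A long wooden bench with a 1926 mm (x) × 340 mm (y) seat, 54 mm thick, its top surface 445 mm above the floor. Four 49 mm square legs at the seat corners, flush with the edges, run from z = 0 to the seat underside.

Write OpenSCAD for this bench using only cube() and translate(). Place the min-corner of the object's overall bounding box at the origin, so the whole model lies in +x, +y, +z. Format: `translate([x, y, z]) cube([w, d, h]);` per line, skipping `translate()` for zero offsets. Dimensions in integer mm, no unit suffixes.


translate([0, 0, 391]) cube([1926, 340, 54]);
cube([49, 49, 391]);
translate([0, 291, 0]) cube([49, 49, 391]);
translate([1877, 0, 0]) cube([49, 49, 391]);
translate([1877, 291, 0]) cube([49, 49, 391]);


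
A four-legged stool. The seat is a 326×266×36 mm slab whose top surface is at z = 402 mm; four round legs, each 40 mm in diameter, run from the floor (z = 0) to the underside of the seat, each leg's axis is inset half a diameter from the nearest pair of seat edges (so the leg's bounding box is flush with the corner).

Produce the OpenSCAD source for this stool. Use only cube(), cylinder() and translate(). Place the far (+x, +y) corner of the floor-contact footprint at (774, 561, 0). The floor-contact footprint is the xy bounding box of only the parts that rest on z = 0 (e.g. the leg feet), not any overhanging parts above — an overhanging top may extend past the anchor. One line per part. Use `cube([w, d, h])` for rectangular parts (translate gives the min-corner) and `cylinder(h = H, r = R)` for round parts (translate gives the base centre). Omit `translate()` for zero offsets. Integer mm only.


// leg_h = 402 - 36 = 366
translate([448, 295, 366]) cube([326, 266, 36]);
translate([468, 315, 0]) cylinder(h = 366, r = 20);
translate([754, 315, 0]) cylinder(h = 366, r = 20);
translate([468, 541, 0]) cylinder(h = 366, r = 20);
translate([754, 541, 0]) cylinder(h = 366, r = 20);


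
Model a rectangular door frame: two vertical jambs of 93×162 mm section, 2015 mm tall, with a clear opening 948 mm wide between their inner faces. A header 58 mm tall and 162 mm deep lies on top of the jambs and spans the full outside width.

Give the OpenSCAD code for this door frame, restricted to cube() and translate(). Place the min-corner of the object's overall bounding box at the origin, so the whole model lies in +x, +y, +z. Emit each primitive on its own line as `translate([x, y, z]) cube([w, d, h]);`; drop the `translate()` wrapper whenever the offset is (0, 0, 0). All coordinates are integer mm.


cube([93, 162, 2015]);
translate([1041, 0, 0]) cube([93, 162, 2015]);
translate([0, 0, 2015]) cube([1134, 162, 58]);


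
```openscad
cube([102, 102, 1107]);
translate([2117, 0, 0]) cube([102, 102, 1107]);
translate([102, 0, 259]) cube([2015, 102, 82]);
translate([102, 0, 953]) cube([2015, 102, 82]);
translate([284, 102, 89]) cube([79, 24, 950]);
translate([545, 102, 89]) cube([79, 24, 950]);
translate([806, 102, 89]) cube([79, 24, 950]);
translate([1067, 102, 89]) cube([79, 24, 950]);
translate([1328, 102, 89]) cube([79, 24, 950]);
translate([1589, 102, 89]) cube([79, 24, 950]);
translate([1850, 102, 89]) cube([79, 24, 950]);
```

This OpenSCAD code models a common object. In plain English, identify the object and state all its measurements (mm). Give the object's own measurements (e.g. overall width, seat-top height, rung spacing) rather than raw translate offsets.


A fence section. Two 102×102 mm posts, 1107 mm tall, stand on the floor with a clear span of 2015 mm between their inner faces. Two horizontal rails of 102×82 mm section span the gap between the posts with their undersides at z = 259 mm and z = 953 mm, flush with the posts' −y face. 7 pickets, each 79 mm wide, 24 mm thick and 950 mm tall, are fixed to the +y face of the rails with their bottoms at z = 89 mm, spaced across the span with a 182 mm gap after the −x post and between neighbouring pickets, with 188 mm left before the +x post.


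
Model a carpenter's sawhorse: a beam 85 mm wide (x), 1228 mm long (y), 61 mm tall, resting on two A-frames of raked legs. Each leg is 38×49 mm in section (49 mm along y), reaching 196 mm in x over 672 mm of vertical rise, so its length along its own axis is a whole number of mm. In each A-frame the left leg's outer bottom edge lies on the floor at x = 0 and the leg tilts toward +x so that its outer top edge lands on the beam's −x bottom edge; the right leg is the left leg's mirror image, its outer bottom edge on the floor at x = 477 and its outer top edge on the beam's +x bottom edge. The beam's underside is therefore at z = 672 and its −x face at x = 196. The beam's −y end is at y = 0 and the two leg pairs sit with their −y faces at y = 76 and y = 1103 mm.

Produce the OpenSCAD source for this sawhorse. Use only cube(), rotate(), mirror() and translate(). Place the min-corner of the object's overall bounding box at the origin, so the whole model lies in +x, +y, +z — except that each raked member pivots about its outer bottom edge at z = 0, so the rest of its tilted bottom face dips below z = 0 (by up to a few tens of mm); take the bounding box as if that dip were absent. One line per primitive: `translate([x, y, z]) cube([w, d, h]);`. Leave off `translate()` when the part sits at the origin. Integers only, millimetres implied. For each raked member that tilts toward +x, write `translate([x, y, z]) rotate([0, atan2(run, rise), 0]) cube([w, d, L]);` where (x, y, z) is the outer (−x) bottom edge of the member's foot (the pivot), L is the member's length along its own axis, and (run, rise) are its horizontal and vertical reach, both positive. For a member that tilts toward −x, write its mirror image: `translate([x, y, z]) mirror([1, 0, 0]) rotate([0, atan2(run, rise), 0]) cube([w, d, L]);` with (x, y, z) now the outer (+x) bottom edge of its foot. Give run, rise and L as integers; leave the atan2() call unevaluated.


translate([196, 0, 672]) cube([85, 1228, 61]);
translate([0, 76, 0]) rotate([0, atan2(196, 672), 0]) cube([38, 49, 700]);
translate([477, 76, 0]) mirror([1, 0, 0]) rotate([0, atan2(196, 672), 0]) cube([38, 49, 700]);
translate([0, 1103, 0]) rotate([0, atan2(196, 672), 0]) cube([38, 49, 700]);
translate([477, 1103, 0]) mirror([1, 0, 0]) rotate([0, atan2(196, 672), 0]) cube([38, 49, 700]);


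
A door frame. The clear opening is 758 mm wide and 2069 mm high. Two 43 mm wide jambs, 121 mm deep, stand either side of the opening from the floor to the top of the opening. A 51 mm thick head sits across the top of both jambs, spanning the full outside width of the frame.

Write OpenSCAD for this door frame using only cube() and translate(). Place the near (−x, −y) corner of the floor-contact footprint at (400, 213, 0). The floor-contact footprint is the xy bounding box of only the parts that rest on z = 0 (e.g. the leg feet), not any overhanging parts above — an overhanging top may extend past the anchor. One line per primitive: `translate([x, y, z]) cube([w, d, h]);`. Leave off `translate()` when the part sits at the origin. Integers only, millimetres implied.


translate([400, 213, 0]) cube([43, 121, 2069]);
translate([1201, 213, 0]) cube([43, 121, 2069]);
translate([400, 213, 2069]) cube([844, 121, 51]);


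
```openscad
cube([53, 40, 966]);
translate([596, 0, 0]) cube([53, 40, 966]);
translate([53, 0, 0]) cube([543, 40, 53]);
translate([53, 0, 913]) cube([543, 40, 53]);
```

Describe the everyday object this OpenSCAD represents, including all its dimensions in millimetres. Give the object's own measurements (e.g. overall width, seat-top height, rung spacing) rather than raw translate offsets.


A rectangular picture frame lying in the x–z plane (depth along y). The opening is 543 mm wide (x) by 860 mm tall (z), surrounded by a border 53 mm wide on all four sides. The frame is 40 mm deep and is made of two full-height vertical stiles with two horizontal rails fitted between them.


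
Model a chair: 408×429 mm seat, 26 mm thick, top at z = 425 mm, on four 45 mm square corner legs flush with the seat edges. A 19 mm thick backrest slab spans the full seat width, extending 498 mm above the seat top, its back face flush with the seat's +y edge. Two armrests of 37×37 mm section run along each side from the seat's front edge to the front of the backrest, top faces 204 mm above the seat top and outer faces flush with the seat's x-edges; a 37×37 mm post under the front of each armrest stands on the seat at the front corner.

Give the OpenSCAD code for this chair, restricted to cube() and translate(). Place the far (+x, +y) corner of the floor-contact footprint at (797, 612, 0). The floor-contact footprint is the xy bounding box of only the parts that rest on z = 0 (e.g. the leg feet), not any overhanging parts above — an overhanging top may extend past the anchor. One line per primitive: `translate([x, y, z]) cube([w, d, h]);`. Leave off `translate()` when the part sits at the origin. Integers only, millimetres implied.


// leg_h = 425 - 26 = 399
// arm post h = 204 - 37 = 167
translate([389, 183, 399]) cube([408, 429, 26]);
translate([389, 183, 0]) cube([45, 45, 399]);
translate([752, 183, 0]) cube([45, 45, 399]);
translate([389, 567, 0]) cube([45, 45, 399]);
translate([752, 567, 0]) cube([45, 45, 399]);
translate([389, 593, 425]) cube([408, 19, 498]);
translate([389, 183, 592]) cube([37, 410, 37]);
translate([760, 183, 592]) cube([37, 410, 37]);
translate([389, 183, 425]) cube([37, 37, 167]);
translate([760, 183, 425]) cube([37, 37, 167]);


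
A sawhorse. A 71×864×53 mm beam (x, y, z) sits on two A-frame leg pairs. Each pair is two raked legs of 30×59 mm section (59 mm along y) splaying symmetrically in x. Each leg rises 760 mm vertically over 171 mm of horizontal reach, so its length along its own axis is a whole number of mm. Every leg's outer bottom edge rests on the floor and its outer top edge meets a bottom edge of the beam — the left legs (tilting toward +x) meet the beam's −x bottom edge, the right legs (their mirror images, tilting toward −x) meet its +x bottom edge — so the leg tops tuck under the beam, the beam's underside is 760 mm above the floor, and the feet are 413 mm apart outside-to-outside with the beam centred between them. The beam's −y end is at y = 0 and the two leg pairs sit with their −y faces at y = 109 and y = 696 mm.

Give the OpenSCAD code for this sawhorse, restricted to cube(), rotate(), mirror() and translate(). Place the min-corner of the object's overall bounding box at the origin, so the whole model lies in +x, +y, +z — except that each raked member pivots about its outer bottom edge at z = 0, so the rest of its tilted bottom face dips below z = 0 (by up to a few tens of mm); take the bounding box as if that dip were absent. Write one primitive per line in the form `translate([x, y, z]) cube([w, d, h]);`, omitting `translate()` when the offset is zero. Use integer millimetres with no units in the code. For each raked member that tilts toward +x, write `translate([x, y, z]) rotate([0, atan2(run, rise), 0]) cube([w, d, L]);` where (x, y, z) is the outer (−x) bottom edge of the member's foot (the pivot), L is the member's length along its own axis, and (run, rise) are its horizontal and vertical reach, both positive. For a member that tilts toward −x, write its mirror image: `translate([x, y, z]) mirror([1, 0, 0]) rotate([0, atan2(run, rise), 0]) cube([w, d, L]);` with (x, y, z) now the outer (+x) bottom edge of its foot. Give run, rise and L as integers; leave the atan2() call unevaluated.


translate([171, 0, 760]) cube([71, 864, 53]);
translate([0, 109, 0]) rotate([0, atan2(171, 760), 0]) cube([30, 59, 779]);
translate([413, 109, 0]) mirror([1, 0, 0]) rotate([0, atan2(171, 760), 0]) cube([30, 59, 779]);
translate([0, 696, 0]) rotate([0, atan2(171, 760), 0]) cube([30, 59, 779]);
translate([413, 696, 0]) mirror([1, 0, 0]) rotate([0, atan2(171, 760), 0]) cube([30, 59, 779]);


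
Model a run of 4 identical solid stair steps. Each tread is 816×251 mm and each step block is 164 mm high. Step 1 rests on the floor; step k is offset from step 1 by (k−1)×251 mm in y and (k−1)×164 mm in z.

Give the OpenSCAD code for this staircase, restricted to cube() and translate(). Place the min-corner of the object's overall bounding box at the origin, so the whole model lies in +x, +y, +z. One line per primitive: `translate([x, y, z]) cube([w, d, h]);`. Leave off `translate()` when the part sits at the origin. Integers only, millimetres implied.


cube([816, 251, 164]);
translate([0, 251, 164]) cube([816, 251, 164]);
translate([0, 502, 328]) cube([816, 251, 164]);
translate([0, 753, 492]) cube([816, 251, 164]);


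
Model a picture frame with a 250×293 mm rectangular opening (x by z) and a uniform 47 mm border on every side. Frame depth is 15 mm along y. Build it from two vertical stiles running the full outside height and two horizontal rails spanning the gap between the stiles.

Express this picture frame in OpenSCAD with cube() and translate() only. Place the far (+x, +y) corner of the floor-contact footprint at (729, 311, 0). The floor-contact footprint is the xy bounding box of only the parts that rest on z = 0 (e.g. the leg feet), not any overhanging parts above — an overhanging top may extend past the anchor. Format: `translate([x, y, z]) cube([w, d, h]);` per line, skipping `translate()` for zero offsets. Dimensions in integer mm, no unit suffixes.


translate([385, 296, 0]) cube([47, 15, 387]);
translate([682, 296, 0]) cube([47, 15, 387]);
translate([432, 296, 0]) cube([250, 15, 47]);
translate([432, 296, 340]) cube([250, 15, 47]);


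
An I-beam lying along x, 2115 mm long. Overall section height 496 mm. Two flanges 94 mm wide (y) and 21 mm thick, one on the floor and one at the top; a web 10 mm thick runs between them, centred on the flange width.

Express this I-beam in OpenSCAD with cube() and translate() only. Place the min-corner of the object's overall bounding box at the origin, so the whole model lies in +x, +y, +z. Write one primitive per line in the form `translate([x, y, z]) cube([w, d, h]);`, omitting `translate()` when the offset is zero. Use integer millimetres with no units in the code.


cube([2115, 94, 21]);
translate([0, 42, 21]) cube([2115, 10, 454]);
translate([0, 0, 475]) cube([2115, 94, 21]);


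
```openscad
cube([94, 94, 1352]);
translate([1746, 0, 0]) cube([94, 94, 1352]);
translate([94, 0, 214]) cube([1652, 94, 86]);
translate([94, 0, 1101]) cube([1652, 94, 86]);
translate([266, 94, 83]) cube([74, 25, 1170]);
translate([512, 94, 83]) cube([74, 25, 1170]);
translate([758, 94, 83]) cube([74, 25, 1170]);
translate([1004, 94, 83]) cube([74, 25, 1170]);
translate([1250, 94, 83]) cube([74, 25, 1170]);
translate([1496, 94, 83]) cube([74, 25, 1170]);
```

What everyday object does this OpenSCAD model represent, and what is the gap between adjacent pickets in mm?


A fence section. The picket gap is 172 mm.

Two posts, two rails, 6 pickets — a fence section. Span 1652 mm holds 6 pickets of 74 mm with 7 equal gaps: ⌊(1652 − 6·74) / 7⌋ = 172 mm.


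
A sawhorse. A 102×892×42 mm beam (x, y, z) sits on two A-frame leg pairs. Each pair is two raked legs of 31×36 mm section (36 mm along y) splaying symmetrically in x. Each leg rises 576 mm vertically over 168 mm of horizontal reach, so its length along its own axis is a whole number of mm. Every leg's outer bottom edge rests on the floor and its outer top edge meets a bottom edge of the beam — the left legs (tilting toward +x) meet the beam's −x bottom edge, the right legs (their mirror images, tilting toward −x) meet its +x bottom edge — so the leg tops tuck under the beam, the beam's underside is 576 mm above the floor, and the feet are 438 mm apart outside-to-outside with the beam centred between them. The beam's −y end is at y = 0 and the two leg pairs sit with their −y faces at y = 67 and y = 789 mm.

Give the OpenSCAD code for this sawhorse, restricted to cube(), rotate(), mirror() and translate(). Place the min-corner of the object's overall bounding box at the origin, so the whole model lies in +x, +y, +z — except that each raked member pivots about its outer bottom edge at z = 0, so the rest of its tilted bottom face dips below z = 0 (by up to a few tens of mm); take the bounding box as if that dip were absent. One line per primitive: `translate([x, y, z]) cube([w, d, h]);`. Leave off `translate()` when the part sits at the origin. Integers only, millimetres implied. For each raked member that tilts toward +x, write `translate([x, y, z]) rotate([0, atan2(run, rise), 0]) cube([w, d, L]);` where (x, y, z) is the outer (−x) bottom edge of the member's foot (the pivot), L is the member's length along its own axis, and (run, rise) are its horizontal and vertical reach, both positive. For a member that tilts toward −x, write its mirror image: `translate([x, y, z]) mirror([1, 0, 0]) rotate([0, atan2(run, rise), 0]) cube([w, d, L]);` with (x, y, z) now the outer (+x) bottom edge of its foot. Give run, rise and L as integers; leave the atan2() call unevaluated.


translate([168, 0, 576]) cube([102, 892, 42]);
translate([0, 67, 0]) rotate([0, atan2(168, 576), 0]) cube([31, 36, 600]);
translate([438, 67, 0]) mirror([1, 0, 0]) rotate([0, atan2(168, 576), 0]) cube([31, 36, 600]);
translate([0, 789, 0]) rotate([0, atan2(168, 576), 0]) cube([31, 36, 600]);
translate([438, 789, 0]) mirror([1, 0, 0]) rotate([0, atan2(168, 576), 0]) cube([31, 36, 600]);


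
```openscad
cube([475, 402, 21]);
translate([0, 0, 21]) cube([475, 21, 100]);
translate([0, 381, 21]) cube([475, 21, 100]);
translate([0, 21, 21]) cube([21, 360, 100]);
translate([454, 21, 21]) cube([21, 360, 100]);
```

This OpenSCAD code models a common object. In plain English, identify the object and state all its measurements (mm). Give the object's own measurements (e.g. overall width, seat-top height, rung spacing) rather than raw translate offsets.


An open-topped rectangular box: outside dimensions 475×402×121 mm, with a uniform wall and base thickness of 21 mm. The base is a full 475×402 slab on the floor; four walls sit on top of the base. The front and back walls (the −y and +y sides) span the full width; the two side walls fit between them.


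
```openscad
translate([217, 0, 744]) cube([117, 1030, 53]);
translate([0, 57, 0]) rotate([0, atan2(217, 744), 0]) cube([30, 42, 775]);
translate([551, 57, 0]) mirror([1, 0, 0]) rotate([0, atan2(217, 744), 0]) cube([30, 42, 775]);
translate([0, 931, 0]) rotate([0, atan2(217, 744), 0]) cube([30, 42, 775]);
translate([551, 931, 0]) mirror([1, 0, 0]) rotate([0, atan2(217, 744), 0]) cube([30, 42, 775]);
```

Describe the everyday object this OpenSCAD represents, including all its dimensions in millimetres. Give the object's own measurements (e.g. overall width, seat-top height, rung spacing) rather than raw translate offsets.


A sawhorse. A 117×1030×53 mm beam (x, y, z) sits on two A-frame leg pairs. Each pair is two raked legs of 30×42 mm section (42 mm along y) splaying symmetrically in x. Each leg rises 744 mm vertically over 217 mm of horizontal reach and is 775 mm long along its own axis. Every leg's outer bottom edge rests on the floor and its outer top edge meets a bottom edge of the beam — the left legs (tilting toward +x) meet the beam's −x bottom edge, the right legs (their mirror images, tilting toward −x) meet its +x bottom edge — so the leg tops tuck under the beam, the beam's underside is 744 mm above the floor, and the feet are 551 mm apart outside-to-outside with the beam centred between them. The two leg pairs are set in 57 mm from either end of the beam.


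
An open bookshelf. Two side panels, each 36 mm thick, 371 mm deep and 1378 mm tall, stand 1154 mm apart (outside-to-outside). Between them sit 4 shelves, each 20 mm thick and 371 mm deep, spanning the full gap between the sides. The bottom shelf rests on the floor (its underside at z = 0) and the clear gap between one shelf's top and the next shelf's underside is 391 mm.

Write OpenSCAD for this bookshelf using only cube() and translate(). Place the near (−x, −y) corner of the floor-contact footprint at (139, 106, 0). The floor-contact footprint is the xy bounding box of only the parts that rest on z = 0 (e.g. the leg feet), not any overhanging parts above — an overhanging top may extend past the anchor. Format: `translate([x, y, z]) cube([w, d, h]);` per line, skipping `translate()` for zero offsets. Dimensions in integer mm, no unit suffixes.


translate([139, 106, 0]) cube([36, 371, 1378]);
translate([1257, 106, 0]) cube([36, 371, 1378]);
translate([175, 106, 0]) cube([1082, 371, 20]);
translate([175, 106, 411]) cube([1082, 371, 20]);
translate([175, 106, 822]) cube([1082, 371, 20]);
translate([175, 106, 1233]) cube([1082, 371, 20]);


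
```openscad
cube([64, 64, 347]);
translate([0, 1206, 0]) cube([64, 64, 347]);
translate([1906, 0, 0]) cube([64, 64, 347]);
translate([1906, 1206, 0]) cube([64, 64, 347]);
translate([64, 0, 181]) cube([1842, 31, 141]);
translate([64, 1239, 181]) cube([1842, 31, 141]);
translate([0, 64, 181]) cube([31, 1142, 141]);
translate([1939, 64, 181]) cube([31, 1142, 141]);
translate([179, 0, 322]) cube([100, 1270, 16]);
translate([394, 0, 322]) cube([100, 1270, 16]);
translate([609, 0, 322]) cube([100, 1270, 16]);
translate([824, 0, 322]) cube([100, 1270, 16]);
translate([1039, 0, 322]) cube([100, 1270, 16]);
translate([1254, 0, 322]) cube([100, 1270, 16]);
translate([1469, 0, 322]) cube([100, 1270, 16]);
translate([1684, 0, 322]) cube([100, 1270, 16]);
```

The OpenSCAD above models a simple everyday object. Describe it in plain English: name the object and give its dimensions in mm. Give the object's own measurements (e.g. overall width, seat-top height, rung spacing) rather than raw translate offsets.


A bed frame 1970 mm long (x) by 1270 mm wide (y). Four 64×64 mm corner posts, 347 mm tall, at the corners of the footprint. Four rails of 31 mm thickness and 141 mm height run between adjacent posts with their undersides at z = 181 mm, their outer faces flush with the outside of the frame (the two x-running rails run between the posts' inner faces; the two y-running rails run between the posts' inner faces). 8 slats, each 100 mm wide (x) and 16 mm thick, lie across the top of the two x-running rails, running the full 1270 mm width of the frame in y; along x they sit between the end posts with a 115 mm gap after the −x posts and between neighbouring slats, leaving 122 mm before the +x posts.


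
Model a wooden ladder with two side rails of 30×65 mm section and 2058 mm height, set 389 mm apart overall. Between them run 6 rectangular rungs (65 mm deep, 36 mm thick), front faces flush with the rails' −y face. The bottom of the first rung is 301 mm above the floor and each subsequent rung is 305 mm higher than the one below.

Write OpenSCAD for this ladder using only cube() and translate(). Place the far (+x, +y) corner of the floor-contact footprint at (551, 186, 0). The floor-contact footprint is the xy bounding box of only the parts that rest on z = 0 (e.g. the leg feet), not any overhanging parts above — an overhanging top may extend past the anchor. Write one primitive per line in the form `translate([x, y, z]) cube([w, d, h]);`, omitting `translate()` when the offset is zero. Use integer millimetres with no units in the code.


translate([162, 121, 0]) cube([30, 65, 2058]);
translate([521, 121, 0]) cube([30, 65, 2058]);
translate([192, 121, 301]) cube([329, 65, 36]);
translate([192, 121, 606]) cube([329, 65, 36]);
translate([192, 121, 911]) cube([329, 65, 36]);
translate([192, 121, 1216]) cube([329, 65, 36]);
translate([192, 121, 1521]) cube([329, 65, 36]);
translate([192, 121, 1826]) cube([329, 65, 36]);


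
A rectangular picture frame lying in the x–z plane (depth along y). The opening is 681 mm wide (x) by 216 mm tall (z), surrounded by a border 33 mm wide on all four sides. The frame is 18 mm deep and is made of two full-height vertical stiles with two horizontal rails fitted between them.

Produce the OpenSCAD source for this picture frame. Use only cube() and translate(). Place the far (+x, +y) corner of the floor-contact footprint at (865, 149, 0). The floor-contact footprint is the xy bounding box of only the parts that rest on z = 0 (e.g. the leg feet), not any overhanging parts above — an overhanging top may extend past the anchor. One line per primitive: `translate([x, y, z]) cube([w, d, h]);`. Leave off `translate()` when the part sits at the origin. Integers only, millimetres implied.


translate([118, 131, 0]) cube([33, 18, 282]);
translate([832, 131, 0]) cube([33, 18, 282]);
translate([151, 131, 0]) cube([681, 18, 33]);
translate([151, 131, 249]) cube([681, 18, 33]);


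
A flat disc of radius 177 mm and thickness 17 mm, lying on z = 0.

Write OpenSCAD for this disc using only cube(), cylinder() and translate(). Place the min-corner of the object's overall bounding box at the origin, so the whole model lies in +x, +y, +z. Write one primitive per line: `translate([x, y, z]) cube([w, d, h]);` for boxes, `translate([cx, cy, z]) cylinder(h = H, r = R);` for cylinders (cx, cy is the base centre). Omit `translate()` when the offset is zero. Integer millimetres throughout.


translate([177, 177, 0]) cylinder(h = 17, r = 177);


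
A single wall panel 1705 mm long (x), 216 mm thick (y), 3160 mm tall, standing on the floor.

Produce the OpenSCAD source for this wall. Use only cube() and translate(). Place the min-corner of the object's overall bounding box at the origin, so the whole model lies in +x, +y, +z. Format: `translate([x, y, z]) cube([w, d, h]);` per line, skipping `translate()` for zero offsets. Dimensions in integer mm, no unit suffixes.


cube([1705, 216, 3160]);


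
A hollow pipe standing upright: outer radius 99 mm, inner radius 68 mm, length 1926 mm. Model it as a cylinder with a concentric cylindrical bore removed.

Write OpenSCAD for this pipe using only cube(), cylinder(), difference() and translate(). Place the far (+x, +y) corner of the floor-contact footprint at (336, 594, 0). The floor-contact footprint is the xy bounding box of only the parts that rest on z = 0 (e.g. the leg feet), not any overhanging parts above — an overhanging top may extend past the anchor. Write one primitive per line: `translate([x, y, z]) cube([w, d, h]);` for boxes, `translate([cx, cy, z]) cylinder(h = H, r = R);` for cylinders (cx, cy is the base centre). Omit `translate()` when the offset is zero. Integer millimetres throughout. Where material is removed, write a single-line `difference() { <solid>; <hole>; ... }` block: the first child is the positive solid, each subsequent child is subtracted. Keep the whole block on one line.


difference() { translate([237, 495, 0]) cylinder(h = 1926, r = 99); translate([237, 495, 0]) cylinder(h = 1926, r = 68); }


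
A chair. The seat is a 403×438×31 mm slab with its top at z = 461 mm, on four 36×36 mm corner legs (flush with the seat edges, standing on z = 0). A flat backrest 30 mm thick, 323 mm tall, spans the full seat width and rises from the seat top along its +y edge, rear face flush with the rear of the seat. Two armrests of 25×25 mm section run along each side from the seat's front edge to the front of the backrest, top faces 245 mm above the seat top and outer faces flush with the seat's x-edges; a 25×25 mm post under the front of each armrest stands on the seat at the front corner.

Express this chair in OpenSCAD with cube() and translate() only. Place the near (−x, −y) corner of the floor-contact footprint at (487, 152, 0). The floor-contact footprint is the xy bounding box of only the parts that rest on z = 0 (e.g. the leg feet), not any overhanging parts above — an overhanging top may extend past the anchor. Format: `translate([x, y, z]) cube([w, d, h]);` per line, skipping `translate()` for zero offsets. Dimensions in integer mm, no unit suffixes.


translate([487, 152, 430]) cube([403, 438, 31]);
translate([487, 152, 0]) cube([36, 36, 430]);
translate([854, 152, 0]) cube([36, 36, 430]);
translate([487, 554, 0]) cube([36, 36, 430]);
translate([854, 554, 0]) cube([36, 36, 430]);
translate([487, 560, 461]) cube([403, 30, 323]);
translate([487, 152, 681]) cube([25, 408, 25]);
translate([865, 152, 681]) cube([25, 408, 25]);
translate([487, 152, 461]) cube([25, 25, 220]);
translate([865, 152, 461]) cube([25, 25, 220]);


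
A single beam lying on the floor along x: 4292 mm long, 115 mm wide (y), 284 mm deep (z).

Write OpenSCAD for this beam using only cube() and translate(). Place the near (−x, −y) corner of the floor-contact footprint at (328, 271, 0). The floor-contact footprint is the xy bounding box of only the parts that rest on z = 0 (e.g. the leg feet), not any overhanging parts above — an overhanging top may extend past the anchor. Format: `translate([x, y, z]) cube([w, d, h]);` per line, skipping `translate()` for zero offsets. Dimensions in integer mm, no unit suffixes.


translate([328, 271, 0]) cube([4292, 115, 284]);


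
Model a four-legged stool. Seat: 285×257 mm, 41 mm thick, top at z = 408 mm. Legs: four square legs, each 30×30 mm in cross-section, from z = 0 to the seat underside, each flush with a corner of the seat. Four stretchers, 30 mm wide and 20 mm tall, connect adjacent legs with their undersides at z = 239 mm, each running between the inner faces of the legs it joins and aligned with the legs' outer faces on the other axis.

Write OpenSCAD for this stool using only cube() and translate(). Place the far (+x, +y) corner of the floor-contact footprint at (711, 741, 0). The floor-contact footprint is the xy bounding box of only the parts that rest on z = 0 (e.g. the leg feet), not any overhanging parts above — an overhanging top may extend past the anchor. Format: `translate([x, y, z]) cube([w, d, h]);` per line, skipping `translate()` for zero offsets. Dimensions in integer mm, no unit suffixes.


translate([426, 484, 367]) cube([285, 257, 41]);
translate([426, 484, 0]) cube([30, 30, 367]);
translate([681, 484, 0]) cube([30, 30, 367]);
translate([426, 711, 0]) cube([30, 30, 367]);
translate([681, 711, 0]) cube([30, 30, 367]);
translate([456, 484, 239]) cube([225, 30, 20]);
translate([456, 711, 239]) cube([225, 30, 20]);
translate([426, 514, 239]) cube([30, 197, 20]);
translate([681, 514, 239]) cube([30, 197, 20]);
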